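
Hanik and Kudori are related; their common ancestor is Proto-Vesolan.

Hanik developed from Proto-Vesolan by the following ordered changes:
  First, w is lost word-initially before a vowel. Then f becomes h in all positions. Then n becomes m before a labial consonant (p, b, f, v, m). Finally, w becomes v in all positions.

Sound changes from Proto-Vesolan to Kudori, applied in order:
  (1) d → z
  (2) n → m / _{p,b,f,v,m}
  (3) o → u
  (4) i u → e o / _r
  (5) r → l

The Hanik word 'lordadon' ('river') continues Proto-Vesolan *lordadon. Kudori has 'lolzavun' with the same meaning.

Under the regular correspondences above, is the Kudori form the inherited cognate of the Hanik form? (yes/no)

Derive the expected Kudori reflex of *lordadon:
Kudori: start from *lordadon.
  rule 1 (unconditioned shift): lordadon → lorzazon
  rule 2: no change — lorzazon
  rule 3 (vowel merger): lorzazon → lurzazun
  rule 4 (pre-rhotic lowering): lurzazun → lorzazun
  rule 5 (unconditioned shift): lorzazun → lolzazun
  ⇒ Kudori lolzazun
The regular Kudori reflex would be 'lolzazun', but the attested form is 'lolzavun'. The correspondence is irregular, so they are not cognates (the Kudori form has a different source).

no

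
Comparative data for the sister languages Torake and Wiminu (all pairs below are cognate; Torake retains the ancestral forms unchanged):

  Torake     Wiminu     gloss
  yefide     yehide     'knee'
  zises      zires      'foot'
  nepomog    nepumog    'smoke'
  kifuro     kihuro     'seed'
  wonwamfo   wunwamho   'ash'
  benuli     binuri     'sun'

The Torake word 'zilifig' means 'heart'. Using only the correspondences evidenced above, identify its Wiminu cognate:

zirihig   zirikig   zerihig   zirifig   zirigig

benuli ~ binuri — Torake l corresponds to Wiminu r between vowels (before a front vowel).
yefide ~ yehide — Torake f corresponds to Wiminu h between vowels (before a front vowel).
Applying these to Torake 'zilifig':
  zilifig → zirifig   (l→r between vowels (before a front vowel))
  zirifig → zirihig   (f→h between vowels (before a front vowel))
So the Wiminu cognate is 'zirihig'.

zirihig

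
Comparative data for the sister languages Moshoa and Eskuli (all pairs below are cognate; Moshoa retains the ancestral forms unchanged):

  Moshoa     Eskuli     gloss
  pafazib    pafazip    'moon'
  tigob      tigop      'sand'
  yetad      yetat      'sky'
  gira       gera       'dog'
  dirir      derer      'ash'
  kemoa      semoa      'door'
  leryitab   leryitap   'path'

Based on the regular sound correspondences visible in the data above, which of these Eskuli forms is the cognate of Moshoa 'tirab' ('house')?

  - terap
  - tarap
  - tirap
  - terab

terap

gira ~ gera, dirir ~ derer — Moshoa i corresponds to Eskuli e after a consonant, before r.
pafazib ~ pafazip, tigob ~ tigop — Moshoa b corresponds to Eskuli p word-finally.
Applying these to Moshoa 'tirab':
  tirab → terab   (i→e after a consonant, before r)
  terab → terap   (b→p word-finally)
So the Eskuli cognate is 'terap'.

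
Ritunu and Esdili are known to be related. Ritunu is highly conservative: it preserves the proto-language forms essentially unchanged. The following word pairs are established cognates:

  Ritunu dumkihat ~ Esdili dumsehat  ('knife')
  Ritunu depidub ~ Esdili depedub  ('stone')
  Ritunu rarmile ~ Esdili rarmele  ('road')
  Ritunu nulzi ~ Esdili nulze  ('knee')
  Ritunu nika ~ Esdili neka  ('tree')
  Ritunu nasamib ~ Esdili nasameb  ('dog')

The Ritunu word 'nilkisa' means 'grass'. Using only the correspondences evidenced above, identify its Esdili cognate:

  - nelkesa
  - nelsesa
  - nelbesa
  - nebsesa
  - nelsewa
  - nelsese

nelsesa

dumkihat ~ dumsehat, depidub ~ depedub — Ritunu i corresponds to Esdili e after a consonant, before a consonant other than r, m, n, p, b, f, v.
dumkihat ~ dumsehat — Ritunu k corresponds to Esdili s after a consonant, before a front vowel.
Applying these to Ritunu 'nilkisa':
  nilkisa → nelkisa   (i→e after a consonant, before a consonant other than r, m, n, p, b, f, v)
  nelkisa → nelsisa   (k→s after a consonant, before a front vowel)
  nelsisa → nelsesa   (i→e after a consonant, before a consonant other than r, m, n, p, b, f, v)
So the Esdili cognate is 'nelsesa'.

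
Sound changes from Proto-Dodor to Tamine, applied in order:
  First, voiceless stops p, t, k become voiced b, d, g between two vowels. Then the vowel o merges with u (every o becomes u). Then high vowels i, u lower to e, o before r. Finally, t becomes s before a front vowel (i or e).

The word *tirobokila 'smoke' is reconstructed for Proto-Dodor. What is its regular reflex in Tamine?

serubugila

Tamine: start from *tirobokila.
  rule 1 (intervocalic voicing): tirobokila → tirobogila
  rule 2 (vowel merger): tirobogila → tirubugila
  rule 3 (pre-rhotic lowering): tirubugila → terubugila
  rule 4 (palatalisation): terubugila → serubugila
  ⇒ Tamine serubugila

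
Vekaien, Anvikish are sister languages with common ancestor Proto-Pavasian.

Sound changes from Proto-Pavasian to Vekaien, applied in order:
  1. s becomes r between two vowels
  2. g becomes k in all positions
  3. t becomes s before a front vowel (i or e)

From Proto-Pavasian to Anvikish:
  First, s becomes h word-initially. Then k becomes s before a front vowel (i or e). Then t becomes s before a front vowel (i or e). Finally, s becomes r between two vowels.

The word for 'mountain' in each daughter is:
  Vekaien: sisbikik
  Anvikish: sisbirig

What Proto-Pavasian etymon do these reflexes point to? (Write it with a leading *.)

*tisbikig

Position 8: Vekaien has k, Anvikish has g. Anvikish preserves g here (none of its changes turn any other segment into g), so the proto-segment is *g.
Position 1: Vekaien has s, Anvikish has s. Taking the neighbouring segments as reconstructed: Vekaien s could go back to *t or *s; Anvikish s could go back to *t or *k — the one source consistent with every daughter is *t.
This points to *tisbikig. Verify forward in each daughter:
Vekaien: start from *tisbikig.
  rule 1: no change — tisbikig
  rule 2 (unconditioned shift): tisbikig → tisbikik
  rule 3 (palatalisation): tisbikik → sisbikik
  ⇒ Vekaien sisbikik
Anvikish: *tisbikig
  tisbikig (rule 1 does not apply)
  tisbikig → tisbisig   [palatalisation]
  tisbisig → sisbisig   [palatalisation]
  sisbisig → sisbirig   [rhotacism]
  giving Anvikish sisbirig.
No other proto-form is consistent with every reflex, so the reconstruction is *tisbikig.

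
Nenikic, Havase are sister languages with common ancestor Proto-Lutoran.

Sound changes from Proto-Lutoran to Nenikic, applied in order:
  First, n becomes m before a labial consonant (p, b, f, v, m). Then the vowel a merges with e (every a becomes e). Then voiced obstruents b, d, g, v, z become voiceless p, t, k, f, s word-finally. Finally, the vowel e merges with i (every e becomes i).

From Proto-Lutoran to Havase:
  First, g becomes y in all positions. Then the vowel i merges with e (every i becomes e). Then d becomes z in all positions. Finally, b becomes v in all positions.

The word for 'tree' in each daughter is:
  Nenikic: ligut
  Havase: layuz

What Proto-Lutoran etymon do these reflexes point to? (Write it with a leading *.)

Position 2: Nenikic has i, Havase has a. Havase preserves a here (none of its changes turn any other segment into a), so the proto-segment is *a.
Position 3: Nenikic has g, Havase has y. Nenikic preserves g here (none of its changes turn any other segment into g), so the proto-segment is *g.
This points to *lagud. Verify forward in each daughter:
Nenikic: *lagud > legud > legut > ligut  (by vowel merger, final devoicing, vowel merger)
Havase: *lagud > layud > layuz  (by unconditioned shift, unconditioned shift)
*lagud is the unique common source.

*lagud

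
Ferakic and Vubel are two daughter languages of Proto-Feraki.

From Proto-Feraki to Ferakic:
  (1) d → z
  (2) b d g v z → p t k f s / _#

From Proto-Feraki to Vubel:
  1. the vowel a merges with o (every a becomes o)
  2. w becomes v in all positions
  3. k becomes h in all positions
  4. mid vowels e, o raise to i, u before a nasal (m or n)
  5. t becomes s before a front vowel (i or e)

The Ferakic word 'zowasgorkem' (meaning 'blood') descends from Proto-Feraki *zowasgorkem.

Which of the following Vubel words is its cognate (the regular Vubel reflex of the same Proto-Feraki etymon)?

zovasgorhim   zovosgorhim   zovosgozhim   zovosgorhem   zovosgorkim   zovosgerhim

Vubel: *zowasgorkem > zowosgorkem > zovosgorkem > zovosgorhem > zovosgorhim  (by vowel merger, unconditioned shift, unconditioned shift, pre-nasal raising)
Only 'zovosgorhim' matches the regular Vubel development of *zowasgorkem.

zovosgorhim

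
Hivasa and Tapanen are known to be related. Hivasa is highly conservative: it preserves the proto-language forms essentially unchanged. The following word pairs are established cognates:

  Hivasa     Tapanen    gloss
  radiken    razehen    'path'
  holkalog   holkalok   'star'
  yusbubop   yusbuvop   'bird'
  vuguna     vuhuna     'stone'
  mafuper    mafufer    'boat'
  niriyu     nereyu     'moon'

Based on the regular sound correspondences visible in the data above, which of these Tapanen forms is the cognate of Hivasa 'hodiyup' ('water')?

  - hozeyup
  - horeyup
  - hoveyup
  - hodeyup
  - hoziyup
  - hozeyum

hozeyup

radiken ~ razehen — Hivasa d corresponds to Tapanen z between vowels (before a front vowel).
radiken ~ razehen, niriyu ~ nereyu — Hivasa i corresponds to Tapanen e after a consonant, before a consonant other than r, m, n, p, b, f, v.
Applying these to Hivasa 'hodiyup':
  hodiyup → hoziyup   (d→z between vowels (before a front vowel))
  hoziyup → hozeyup   (i→e after a consonant, before a consonant other than r, m, n, p, b, f, v)
So the Tapanen cognate is 'hozeyup'.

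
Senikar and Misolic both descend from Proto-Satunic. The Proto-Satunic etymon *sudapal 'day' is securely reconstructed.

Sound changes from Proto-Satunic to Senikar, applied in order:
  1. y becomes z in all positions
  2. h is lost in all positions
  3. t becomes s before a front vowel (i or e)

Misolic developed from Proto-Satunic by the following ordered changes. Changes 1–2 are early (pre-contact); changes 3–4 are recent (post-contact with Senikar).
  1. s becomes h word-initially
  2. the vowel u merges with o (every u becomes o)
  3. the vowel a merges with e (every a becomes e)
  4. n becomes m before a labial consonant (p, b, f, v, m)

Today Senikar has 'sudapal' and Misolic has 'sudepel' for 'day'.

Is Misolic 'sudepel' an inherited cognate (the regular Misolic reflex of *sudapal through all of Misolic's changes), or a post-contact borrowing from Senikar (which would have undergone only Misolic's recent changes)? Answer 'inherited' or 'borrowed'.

If inherited, *sudapal would pass through all of Misolic's changes:
Misolic: start from *sudapal.
  rule 1 (debuccalisation): sudapal → hudapal
  rule 2 (vowel merger): hudapal → hodapal
  rule 3 (vowel merger): hodapal → hodepel
  rule 4: no change — hodepel
  ⇒ Misolic hodepel
If borrowed from Senikar 'sudapal' after the early changes, it would undergo only the recent ones:
  rule 3 (vowel merger): sudapal → sudepel
  rule 4 (nasal place assimilation): no change (sudepel)
  ⇒ as a loan: sudepel
Misolic 'sudepel' matches the loan outcome 'sudepel', not the inherited 'hodepel' — it skipped the early Misolic changes, so it was borrowed from Senikar.

borrowed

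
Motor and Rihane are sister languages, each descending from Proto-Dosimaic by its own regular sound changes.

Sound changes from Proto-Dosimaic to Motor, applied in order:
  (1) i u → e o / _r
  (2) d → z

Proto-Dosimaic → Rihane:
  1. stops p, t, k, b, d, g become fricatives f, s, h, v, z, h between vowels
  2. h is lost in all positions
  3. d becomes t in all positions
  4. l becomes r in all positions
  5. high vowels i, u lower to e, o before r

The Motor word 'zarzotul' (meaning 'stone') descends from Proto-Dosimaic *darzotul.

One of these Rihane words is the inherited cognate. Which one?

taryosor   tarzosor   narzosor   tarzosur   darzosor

Rihane: *darzotul > darzosul > tarzosul > tarzosur > tarzosor  (by intervocalic lenition, unconditioned shift, unconditioned shift, pre-rhotic lowering)

tarzosor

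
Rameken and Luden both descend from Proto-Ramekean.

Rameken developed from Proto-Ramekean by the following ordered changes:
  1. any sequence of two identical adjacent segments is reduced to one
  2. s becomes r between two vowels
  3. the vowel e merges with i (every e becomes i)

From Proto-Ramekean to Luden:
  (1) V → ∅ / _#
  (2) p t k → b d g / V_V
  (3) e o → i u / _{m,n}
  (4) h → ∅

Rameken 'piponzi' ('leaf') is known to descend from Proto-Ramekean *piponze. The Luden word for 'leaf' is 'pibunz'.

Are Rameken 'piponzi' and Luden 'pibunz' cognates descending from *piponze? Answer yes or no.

yes

Derive the expected Luden reflex of *piponze:
Luden: *piponze
  piponze → piponz   [apocope]
  piponz → pibonz   [intervocalic voicing]
  pibonz → pibunz   [pre-nasal raising]
  pibunz (rule 4 does not apply)
  giving Luden pibunz.
Luden 'pibunz' matches the regular reflex exactly, so the pair is cognate.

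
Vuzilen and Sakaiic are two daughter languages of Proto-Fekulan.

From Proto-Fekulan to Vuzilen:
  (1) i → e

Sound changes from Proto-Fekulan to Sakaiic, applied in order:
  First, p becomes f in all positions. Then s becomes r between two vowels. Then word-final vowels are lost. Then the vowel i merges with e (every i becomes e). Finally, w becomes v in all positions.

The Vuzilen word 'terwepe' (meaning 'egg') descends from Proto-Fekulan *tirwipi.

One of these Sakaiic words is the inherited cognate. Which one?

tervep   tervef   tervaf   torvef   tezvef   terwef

Sakaiic: *tirwipi
  tirwipi → tirwifi   [unconditioned shift]
  tirwifi (rule 2 does not apply)
  tirwifi → tirwif   [apocope]
  tirwif → terwef   [vowel merger]
  terwef → tervef   [unconditioned shift]
  giving Sakaiic tervef.
The other candidates each miss or misapply at least one Sakaiic change.

tervef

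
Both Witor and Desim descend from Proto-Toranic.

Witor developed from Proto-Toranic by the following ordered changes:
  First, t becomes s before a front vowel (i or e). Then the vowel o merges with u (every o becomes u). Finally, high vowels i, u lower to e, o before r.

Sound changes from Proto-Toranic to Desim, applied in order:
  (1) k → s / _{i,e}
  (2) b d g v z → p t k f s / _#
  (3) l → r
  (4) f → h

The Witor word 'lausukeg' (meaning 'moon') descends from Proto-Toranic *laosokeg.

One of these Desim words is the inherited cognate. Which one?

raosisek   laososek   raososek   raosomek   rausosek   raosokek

raososek

Desim: *laosokeg > laososeg > laososek > raososek  (by palatalisation, final devoicing, unconditioned shift)
The other candidates each miss or misapply at least one Desim change.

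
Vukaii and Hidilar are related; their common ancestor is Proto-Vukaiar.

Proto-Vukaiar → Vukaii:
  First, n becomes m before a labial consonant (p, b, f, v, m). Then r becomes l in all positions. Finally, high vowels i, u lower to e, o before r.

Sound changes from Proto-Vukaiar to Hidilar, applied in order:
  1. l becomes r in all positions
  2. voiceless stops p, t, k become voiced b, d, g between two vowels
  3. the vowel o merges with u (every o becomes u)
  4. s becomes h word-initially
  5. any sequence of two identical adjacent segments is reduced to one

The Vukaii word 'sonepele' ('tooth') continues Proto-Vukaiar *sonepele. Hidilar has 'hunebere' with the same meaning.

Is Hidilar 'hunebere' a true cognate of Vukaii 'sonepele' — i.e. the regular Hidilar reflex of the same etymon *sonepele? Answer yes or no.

Derive the expected Hidilar reflex of *sonepele:
Hidilar: *sonepele > sonepere > sonebere > sunebere > hunebere  (by unconditioned shift, intervocalic voicing, vowel merger, debuccalisation)
Hidilar 'hunebere' matches the regular reflex exactly, so the pair is cognate.

yes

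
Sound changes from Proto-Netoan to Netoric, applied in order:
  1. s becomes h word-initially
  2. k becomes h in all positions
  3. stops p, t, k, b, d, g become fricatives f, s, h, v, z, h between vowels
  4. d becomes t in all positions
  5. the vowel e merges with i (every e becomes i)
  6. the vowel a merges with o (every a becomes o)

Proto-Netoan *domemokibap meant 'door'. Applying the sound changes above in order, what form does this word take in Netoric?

Netoric: start from *domemokibap.
  rule 1: no change — domemokibap
  rule 2 (unconditioned shift): domemokibap → domemohibap
  rule 3 (intervocalic lenition): domemohibap → domemohivap
  rule 4 (unconditioned shift): domemohivap → tomemohivap
  rule 5 (vowel merger): tomemohivap → tomimohivap
  rule 6 (vowel merger): tomimohivap → tomimohivop
  ⇒ Netoric tomimohivop

tomimohivop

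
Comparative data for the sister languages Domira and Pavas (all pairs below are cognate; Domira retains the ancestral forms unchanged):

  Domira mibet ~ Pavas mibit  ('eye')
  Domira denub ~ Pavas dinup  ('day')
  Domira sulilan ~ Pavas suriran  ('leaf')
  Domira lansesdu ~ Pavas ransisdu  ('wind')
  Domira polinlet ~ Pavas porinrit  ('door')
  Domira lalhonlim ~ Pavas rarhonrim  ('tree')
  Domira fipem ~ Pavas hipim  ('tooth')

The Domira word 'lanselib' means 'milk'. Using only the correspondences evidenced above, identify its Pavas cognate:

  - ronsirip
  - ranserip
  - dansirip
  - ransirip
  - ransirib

ransirip

lansesdu ~ ransisdu, lalhonlim ~ rarhonrim — Domira l corresponds to Pavas r word-initially before a back vowel.
mibet ~ mibit, lansesdu ~ ransisdu — Domira e corresponds to Pavas i after a consonant, before a consonant other than r, m, n, p, b, f, v.
sulilan ~ suriran, polinlet ~ porinrit — Domira l corresponds to Pavas r between vowels (before a front vowel).
denub ~ dinup — Domira b corresponds to Pavas p word-finally.
Applying these to Domira 'lanselib':
  lanselib → ranselib   (l→r word-initially before a back vowel)
  ranselib → ransilib   (e→i after a consonant, before a consonant other than r, m, n, p, b, f, v)
  ransilib → ransirib   (l→r between vowels (before a front vowel))
  ransirib → ransirip   (b→p word-finally)
So the Pavas cognate is 'ransirip'.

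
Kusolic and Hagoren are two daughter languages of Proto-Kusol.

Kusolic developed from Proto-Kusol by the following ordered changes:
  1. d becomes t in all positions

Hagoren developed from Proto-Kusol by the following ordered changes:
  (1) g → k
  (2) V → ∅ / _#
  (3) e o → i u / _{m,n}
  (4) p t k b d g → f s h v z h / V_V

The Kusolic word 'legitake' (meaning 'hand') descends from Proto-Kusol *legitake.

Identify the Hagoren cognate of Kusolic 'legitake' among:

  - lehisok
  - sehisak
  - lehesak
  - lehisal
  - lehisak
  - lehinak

Hagoren: *legitake
  legitake → lekitake   [unconditioned shift]
  lekitake → lekitak   [apocope]
  lekitak (rule 3 does not apply)
  lekitak → lehisak   [intervocalic lenition]
  giving Hagoren lehisak.
The other candidates each miss or misapply at least one Hagoren change.

lehisak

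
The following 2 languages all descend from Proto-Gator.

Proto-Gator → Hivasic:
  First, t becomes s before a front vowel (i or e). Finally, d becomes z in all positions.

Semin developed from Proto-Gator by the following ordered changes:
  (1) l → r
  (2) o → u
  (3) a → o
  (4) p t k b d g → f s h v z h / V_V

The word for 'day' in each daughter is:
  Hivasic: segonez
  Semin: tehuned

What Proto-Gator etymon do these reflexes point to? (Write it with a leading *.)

Position 4: Hivasic has o, Semin has u. Hivasic preserves o here (none of its changes turn any other segment into o), so the proto-segment is *o.
Position 7: Hivasic has z, Semin has d. Semin preserves d here (none of its changes turn any other segment into d), so the proto-segment is *d.
This points to *tegoned. Verify forward in each daughter:
Hivasic: start from *tegoned.
  rule 1 (palatalisation): tegoned → segoned
  rule 2 (unconditioned shift): segoned → segonez
  ⇒ Hivasic segonez
Semin: *tegoned
  tegoned (rule 1 does not apply)
  tegoned → teguned   [vowel merger]
  teguned (rule 3 does not apply)
  teguned → tehuned   [intervocalic lenition]
  giving Semin tehuned.
Only *tegoned yields all of Hivasic segonez, Semin tehuned.

*tegoned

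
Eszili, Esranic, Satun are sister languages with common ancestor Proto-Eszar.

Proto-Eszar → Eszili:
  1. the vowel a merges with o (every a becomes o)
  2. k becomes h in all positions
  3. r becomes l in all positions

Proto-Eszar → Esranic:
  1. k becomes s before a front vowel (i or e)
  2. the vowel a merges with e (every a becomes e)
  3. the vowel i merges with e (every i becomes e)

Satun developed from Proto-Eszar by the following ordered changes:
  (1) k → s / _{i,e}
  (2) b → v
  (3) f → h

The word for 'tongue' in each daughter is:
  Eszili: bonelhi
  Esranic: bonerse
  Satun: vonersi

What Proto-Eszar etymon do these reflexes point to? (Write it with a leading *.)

*bonerki

Position 6: Eszili has h, Esranic has s, Satun has s. Taking the neighbouring segments as reconstructed: Eszili h could go back to *k or *h; Esranic s could go back to *k or *s; Satun s could go back to *k or *s — the one source consistent with every daughter is *k.
Position 7: Eszili has i, Esranic has e, Satun has i. Eszili preserves i here (none of its changes turn any other segment into i), so the proto-segment is *i.
Position 5: Eszili has l, Esranic has r, Satun has r. Esranic preserves r here (none of its changes turn any other segment into r), so the proto-segment is *r.
Continuing position by position gives *bonerki; check it forward:
Eszili: start from *bonerki.
  rule 1: no change — bonerki
  rule 2 (unconditioned shift): bonerki → bonerhi
  rule 3 (unconditioned shift): bonerhi → bonelhi
  ⇒ Eszili bonelhi
Esranic: *bonerki > bonersi > bonerse  (by palatalisation, vowel merger)
Satun: start from *bonerki.
  rule 1 (palatalisation): bonerki → bonersi
  rule 2 (unconditioned shift): bonersi → vonersi
  rule 3: no change — vonersi
  ⇒ Satun vonersi
Only *bonerki yields all of Eszili bonelhi, Esranic bonerse, Satun vonersi.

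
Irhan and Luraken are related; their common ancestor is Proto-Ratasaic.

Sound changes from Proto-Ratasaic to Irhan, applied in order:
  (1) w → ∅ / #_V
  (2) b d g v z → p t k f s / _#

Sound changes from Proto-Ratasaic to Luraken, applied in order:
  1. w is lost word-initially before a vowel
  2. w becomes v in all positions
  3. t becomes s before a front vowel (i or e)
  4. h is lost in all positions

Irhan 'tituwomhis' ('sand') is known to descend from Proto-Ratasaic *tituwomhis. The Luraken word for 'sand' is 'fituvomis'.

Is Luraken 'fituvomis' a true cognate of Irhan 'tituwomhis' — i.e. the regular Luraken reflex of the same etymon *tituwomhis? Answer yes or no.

Derive the expected Luraken reflex of *tituwomhis:
Luraken: start from *tituwomhis.
  rule 1: no change — tituwomhis
  rule 2 (unconditioned shift): tituwomhis → tituvomhis
  rule 3 (palatalisation): tituvomhis → situvomhis
  rule 4 (h-loss): situvomhis → situvomis
  ⇒ Luraken situvomis
The regular Luraken reflex would be 'situvomis', but the attested form is 'fituvomis'. The correspondence is irregular, so they are not cognates (the Luraken form has a different source).

no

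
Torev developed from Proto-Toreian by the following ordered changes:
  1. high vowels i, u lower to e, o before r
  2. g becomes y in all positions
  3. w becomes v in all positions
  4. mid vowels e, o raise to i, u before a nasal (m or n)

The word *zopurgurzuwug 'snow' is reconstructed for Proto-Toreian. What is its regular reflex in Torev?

Torev: *zopurgurzuwug
  zopurgurzuwug → zoporgorzuwug   [pre-rhotic lowering]
  zoporgorzuwug → zoporyorzuwuy   [unconditioned shift]
  zoporyorzuwuy → zoporyorzuvuy   [unconditioned shift]
  zoporyorzuvuy (rule 4 does not apply)
  giving Torev zoporyorzuvuy.

zoporyorzuvuy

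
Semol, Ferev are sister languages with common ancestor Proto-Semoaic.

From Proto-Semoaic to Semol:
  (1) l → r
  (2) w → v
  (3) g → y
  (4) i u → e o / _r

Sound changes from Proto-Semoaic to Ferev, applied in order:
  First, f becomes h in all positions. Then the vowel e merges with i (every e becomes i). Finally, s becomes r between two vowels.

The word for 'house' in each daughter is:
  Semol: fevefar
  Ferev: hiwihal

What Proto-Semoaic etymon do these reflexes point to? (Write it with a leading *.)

Position 5: Semol has f, Ferev has h. Semol preserves f here (none of its changes turn any other segment into f), so the proto-segment is *f.
Position 3: Semol has v, Ferev has w. Ferev preserves w here (none of its changes turn any other segment into w), so the proto-segment is *w.
Continuing position by position gives *fewefal; check it forward:
Semol: *fewefal > fewefar > fevefar  (by unconditioned shift, unconditioned shift)
Ferev: *fewefal
  fewefal → hewehal   [unconditioned shift]
  hewehal → hiwihal   [vowel merger]
  hiwihal (rule 3 does not apply)
  giving Ferev hiwihal.
Only *fewefal yields all of Semol fevefar, Ferev hiwihal.

*fewefal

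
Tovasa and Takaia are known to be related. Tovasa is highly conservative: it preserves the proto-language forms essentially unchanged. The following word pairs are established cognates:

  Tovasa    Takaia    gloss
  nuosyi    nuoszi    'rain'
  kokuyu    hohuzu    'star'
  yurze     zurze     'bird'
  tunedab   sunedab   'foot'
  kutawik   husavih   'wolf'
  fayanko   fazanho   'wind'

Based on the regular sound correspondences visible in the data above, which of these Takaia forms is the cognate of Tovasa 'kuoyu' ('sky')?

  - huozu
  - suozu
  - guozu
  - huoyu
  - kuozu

huozu

kutawik ~ husavih — Tovasa k corresponds to Takaia h word-initially before a back vowel.
kokuyu ~ hohuzu — Tovasa y corresponds to Takaia z between vowels (before a back vowel).
Applying these to Tovasa 'kuoyu':
  kuoyu → huoyu   (k→h word-initially before a back vowel)
  huoyu → huozu   (y→z between vowels (before a back vowel))
So the Takaia cognate is 'huozu'.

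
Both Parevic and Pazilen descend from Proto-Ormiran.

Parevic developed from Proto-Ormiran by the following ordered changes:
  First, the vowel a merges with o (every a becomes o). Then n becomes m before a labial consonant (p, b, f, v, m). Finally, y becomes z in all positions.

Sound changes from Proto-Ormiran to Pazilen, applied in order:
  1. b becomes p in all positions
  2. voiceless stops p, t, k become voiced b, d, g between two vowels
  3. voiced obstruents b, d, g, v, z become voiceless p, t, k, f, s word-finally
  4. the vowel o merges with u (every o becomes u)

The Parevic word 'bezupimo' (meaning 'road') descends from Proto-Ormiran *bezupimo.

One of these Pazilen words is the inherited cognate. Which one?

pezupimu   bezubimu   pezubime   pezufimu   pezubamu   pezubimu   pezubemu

Pazilen: *bezupimo
  bezupimo → pezupimo   [unconditioned shift]
  pezupimo → pezubimo   [intervocalic voicing]
  pezubimo (rule 3 does not apply)
  pezubimo → pezubimu   [vowel merger]
  giving Pazilen pezubimu.
The other candidates each miss or misapply at least one Pazilen change.

pezubimu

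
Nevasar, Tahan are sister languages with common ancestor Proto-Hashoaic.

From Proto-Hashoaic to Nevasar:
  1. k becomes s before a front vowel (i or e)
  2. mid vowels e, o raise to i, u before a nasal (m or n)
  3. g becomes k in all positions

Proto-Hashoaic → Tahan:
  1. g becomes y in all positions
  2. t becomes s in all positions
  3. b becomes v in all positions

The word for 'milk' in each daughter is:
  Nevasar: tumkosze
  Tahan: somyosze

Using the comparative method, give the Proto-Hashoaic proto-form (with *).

*tomgosze

Position 1: Nevasar has t, Tahan has s. Nevasar preserves t here (none of its changes turn any other segment into t), so the proto-segment is *t.
Position 2: Nevasar has u, Tahan has o. Tahan preserves o here (none of its changes turn any other segment into o), so the proto-segment is *o.
Continuing position by position gives *tomgosze; check it forward:
Nevasar: start from *tomgosze.
  rule 1: no change — tomgosze
  rule 2 (pre-nasal raising): tomgosze → tumgosze
  rule 3 (unconditioned shift): tumgosze → tumkosze
  ⇒ Nevasar tumkosze
Tahan: *tomgosze
  tomgosze → tomyosze   [unconditioned shift]
  tomyosze → somyosze   [unconditioned shift]
  somyosze (rule 3 does not apply)
  giving Tahan somyosze.
*tomgosze is the unique common source.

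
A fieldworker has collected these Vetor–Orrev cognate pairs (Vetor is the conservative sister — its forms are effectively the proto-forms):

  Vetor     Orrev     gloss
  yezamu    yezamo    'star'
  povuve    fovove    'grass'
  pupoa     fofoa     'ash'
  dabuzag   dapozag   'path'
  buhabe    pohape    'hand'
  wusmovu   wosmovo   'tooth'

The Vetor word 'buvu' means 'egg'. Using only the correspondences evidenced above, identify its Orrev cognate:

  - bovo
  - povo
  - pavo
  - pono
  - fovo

buhabe ~ pohape — Vetor b corresponds to Orrev p word-initially before a back vowel.
povuve ~ fovove — Vetor u corresponds to Orrev o after a consonant, before a labial obstruent.
yezamu ~ yezamo, wusmovu ~ wosmovo — Vetor u corresponds to Orrev o word-finally.
Applying these to Vetor 'buvu':
  buvu → puvu   (b→p word-initially before a back vowel)
  puvu → povu   (u→o after a consonant, before a labial obstruent)
  povu → povo   (u→o word-finally)
So the Orrev cognate is 'povo'.

povo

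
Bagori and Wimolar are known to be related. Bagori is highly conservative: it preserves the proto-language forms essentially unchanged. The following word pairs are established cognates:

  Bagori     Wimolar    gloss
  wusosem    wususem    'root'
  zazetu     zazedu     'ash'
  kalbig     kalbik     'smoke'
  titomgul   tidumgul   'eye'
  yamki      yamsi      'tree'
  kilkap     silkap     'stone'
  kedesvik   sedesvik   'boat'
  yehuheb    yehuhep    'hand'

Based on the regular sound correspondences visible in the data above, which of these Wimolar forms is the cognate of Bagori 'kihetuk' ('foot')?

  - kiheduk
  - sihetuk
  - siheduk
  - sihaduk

siheduk

kilkap ~ silkap — Bagori k corresponds to Wimolar s word-initially before a front vowel.
zazetu ~ zazedu — Bagori t corresponds to Wimolar d between vowels (before a back vowel).
Applying these to Bagori 'kihetuk':
  kihetuk → sihetuk   (k→s word-initially before a front vowel)
  sihetuk → siheduk   (t→d between vowels (before a back vowel))
So the Wimolar cognate is 'siheduk'.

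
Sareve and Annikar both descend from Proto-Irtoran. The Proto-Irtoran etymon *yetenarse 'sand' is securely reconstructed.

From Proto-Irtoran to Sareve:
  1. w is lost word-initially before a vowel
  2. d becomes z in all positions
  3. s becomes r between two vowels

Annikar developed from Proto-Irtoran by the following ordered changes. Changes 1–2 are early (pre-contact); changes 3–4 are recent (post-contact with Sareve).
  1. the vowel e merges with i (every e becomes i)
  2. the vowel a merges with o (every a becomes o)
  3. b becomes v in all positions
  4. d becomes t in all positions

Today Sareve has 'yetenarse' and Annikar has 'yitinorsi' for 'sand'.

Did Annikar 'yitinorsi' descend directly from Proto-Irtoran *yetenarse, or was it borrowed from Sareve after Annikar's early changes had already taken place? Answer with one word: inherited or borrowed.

inherited

If inherited, *yetenarse would pass through all of Annikar's changes:
Annikar: start from *yetenarse.
  rule 1 (vowel merger): yetenarse → yitinarsi
  rule 2 (vowel merger): yitinarsi → yitinorsi
  rule 3: no change — yitinorsi
  rule 4: no change — yitinorsi
  ⇒ Annikar yitinorsi
If borrowed from Sareve 'yetenarse' after the early changes, it would undergo only the recent ones:
  rule 3 (unconditioned shift): no change (yetenarse)
  rule 4 (unconditioned shift): no change (yetenarse)
  ⇒ as a loan: yetenarse
Annikar 'yitinorsi' matches the inherited outcome exactly, so it is an inherited cognate, not a loan.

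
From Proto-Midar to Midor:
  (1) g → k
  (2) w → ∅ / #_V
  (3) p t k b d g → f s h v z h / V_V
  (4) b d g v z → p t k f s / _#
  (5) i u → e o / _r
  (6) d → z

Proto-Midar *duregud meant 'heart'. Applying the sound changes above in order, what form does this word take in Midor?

Midor: start from *duregud.
  rule 1 (unconditioned shift): duregud → durekud
  rule 2: no change — durekud
  rule 3 (intervocalic lenition): durekud → durehud
  rule 4 (final devoicing): durehud → durehut
  rule 5 (pre-rhotic lowering): durehut → dorehut
  rule 6 (unconditioned shift): dorehut → zorehut
  ⇒ Midor zorehut

zorehut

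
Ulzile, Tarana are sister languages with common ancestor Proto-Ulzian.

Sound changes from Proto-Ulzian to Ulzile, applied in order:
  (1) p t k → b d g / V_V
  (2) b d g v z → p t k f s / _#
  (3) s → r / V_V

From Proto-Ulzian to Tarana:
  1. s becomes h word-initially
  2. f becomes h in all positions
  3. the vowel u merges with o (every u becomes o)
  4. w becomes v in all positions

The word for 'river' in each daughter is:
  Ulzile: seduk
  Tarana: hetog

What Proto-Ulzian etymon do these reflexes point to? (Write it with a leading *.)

Position 4: Ulzile has u, Tarana has o. Ulzile preserves u here (none of its changes turn any other segment into u), so the proto-segment is *u.
Position 5: Ulzile has k, Tarana has g. Tarana preserves g here (none of its changes turn any other segment into g), so the proto-segment is *g.
Continuing position by position gives *setug; check it forward:
Ulzile: *setug
  setug → sedug   [intervocalic voicing]
  sedug → seduk   [final devoicing]
  seduk (rule 3 does not apply)
  giving Ulzile seduk.
Tarana: *setug > hetug > hetog  (by debuccalisation, vowel merger)
No other proto-form is consistent with every reflex, so the reconstruction is *setug.

*setug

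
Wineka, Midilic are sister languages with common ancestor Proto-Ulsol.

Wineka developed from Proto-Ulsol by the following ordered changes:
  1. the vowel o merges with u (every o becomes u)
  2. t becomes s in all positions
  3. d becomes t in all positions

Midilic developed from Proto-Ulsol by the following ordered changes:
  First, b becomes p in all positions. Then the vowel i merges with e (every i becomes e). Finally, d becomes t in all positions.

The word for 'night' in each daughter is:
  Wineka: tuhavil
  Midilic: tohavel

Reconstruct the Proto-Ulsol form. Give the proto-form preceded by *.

*dohavil

Position 6: Wineka has i, Midilic has e. Wineka preserves i here (none of its changes turn any other segment into i), so the proto-segment is *i.
Position 1: Wineka has t, Midilic has t. In Wineka, t can only continue *d, so the proto-segment is *d.
Continuing position by position gives *dohavil; check it forward:
Wineka: *dohavil
  dohavil → duhavil   [vowel merger]
  duhavil (rule 2 does not apply)
  duhavil → tuhavil   [unconditioned shift]
  giving Wineka tuhavil.
Midilic: *dohavil > dohavel > tohavel  (by vowel merger, unconditioned shift)
*dohavil is the unique common source.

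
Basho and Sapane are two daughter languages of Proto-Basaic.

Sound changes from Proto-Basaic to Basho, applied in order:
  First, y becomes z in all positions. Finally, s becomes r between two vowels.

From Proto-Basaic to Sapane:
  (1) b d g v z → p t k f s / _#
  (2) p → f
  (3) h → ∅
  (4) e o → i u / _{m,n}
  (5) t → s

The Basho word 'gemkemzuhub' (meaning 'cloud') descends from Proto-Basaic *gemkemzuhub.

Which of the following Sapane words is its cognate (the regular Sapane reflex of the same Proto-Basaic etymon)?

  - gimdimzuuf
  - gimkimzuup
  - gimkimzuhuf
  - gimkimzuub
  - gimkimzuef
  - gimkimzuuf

Sapane: *gemkemzuhub
  gemkemzuhub → gemkemzuhup   [final devoicing]
  gemkemzuhup → gemkemzuhuf   [unconditioned shift]
  gemkemzuhuf → gemkemzuuf   [h-loss]
  gemkemzuuf → gimkimzuuf   [pre-nasal raising]
  gimkimzuuf (rule 5 does not apply)
  giving Sapane gimkimzuuf.
The other candidates each miss or misapply at least one Sapane change.

gimkimzuuf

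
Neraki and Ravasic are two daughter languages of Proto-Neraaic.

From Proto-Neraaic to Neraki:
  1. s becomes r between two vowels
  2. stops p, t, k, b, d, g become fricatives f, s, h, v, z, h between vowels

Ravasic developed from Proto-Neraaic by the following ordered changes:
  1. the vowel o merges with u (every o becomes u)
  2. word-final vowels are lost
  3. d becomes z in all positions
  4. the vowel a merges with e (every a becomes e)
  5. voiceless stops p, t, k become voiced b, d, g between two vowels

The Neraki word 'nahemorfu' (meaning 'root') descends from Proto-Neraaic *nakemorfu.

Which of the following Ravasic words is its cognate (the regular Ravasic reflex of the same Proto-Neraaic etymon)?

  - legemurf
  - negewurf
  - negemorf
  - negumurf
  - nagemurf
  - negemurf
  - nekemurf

Ravasic: *nakemorfu > nakemurfu > nakemurf > nekemurf > negemurf  (by vowel merger, apocope, vowel merger, intervocalic voicing)

negemurf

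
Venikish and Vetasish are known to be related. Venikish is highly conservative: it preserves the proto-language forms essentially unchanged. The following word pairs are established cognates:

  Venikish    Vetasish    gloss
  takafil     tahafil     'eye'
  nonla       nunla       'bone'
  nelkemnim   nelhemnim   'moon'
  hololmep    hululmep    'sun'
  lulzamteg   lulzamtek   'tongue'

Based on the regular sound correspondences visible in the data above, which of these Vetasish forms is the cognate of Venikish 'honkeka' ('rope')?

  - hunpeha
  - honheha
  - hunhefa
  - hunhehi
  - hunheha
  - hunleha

nonla ~ nunla — Venikish o corresponds to Vetasish u after a consonant, before a nasal.
nelkemnim ~ nelhemnim — Venikish k corresponds to Vetasish h after a consonant, before a front vowel.
takafil ~ tahafil — Venikish k corresponds to Vetasish h between vowels (before a back vowel).
Applying these to Venikish 'honkeka':
  honkeka → hunkeka   (o→u after a consonant, before a nasal)
  hunkeka → hunheka   (k→h after a consonant, before a front vowel)
  hunheka → hunheha   (k→h between vowels (before a back vowel))
So the Vetasish cognate is 'hunheha'.

hunheha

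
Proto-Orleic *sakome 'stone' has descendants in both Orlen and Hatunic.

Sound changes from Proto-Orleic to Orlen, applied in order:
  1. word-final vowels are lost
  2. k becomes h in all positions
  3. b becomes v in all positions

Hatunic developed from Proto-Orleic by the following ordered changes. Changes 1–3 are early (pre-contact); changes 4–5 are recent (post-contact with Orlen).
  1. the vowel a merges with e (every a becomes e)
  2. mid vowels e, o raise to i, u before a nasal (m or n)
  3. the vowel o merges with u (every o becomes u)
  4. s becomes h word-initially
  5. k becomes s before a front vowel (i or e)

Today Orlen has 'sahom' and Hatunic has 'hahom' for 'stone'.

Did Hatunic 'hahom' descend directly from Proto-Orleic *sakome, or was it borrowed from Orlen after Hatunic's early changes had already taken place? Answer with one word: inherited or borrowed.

If inherited, *sakome would pass through all of Hatunic's changes:
Hatunic: *sakome > sekome > sekume > hekume  (by vowel merger, pre-nasal raising, debuccalisation)
If borrowed from Orlen 'sahom' after the early changes, it would undergo only the recent ones:
  rule 4 (debuccalisation): sahom → hahom
  rule 5 (palatalisation): no change (hahom)
  ⇒ as a loan: hahom
Hatunic 'hahom' matches the loan outcome 'hahom', not the inherited 'hekume' — it skipped the early Hatunic changes, so it was borrowed from Orlen.

borrowed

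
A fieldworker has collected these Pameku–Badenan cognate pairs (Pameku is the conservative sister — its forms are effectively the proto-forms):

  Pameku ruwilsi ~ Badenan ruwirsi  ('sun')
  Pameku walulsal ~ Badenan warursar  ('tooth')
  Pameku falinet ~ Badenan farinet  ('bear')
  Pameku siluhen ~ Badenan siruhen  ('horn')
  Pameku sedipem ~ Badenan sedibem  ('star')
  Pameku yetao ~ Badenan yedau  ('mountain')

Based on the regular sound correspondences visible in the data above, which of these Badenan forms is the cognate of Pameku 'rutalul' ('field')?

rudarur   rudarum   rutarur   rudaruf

yetao ~ yedau — Pameku t corresponds to Badenan d between vowels (before a back vowel).
walulsal ~ warursar, siluhen ~ siruhen — Pameku l corresponds to Badenan r between vowels (before a back vowel).
walulsal ~ warursar — Pameku l corresponds to Badenan r word-finally.
Applying these to Pameku 'rutalul':
  rutalul → rudalul   (t→d between vowels (before a back vowel))
  rudalul → rudarul   (l→r between vowels (before a back vowel))
  rudarul → rudarur   (l→r word-finally)
So the Badenan cognate is 'rudarur'.

rudarur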